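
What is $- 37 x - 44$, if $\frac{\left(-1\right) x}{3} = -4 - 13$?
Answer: $-1931$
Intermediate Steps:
$x = 51$ ($x = - 3 \left(-4 - 13\right) = \left(-3\right) \left(-17\right) = 51$)
$- 37 x - 44 = \left(-37\right) 51 - 44 = -1887 - 44 = -1931$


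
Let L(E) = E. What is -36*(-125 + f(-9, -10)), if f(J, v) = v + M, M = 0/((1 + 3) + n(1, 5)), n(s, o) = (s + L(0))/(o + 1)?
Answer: 4860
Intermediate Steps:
n(s, o) = s/(1 + o) (n(s, o) = (s + 0)/(o + 1) = s/(1 + o))
M = 0 (M = 0/((1 + 3) + 1/(1 + 5)) = 0/(4 + 1/6) = 0/(4 + 1*(⅙)) = 0/(4 + ⅙) = 0/(25/6) = 0*(6/25) = 0)
f(J, v) = v (f(J, v) = v + 0 = v)
-36*(-125 + f(-9, -10)) = -36*(-125 - 10) = -36*(-135) = 4860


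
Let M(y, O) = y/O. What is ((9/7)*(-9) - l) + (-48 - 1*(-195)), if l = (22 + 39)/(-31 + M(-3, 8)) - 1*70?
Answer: 364354/1757 ≈ 207.37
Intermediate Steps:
l = -18058/251 (l = (22 + 39)/(-31 - 3/8) - 1*70 = 61/(-31 - 3*⅛) - 70 = 61/(-31 - 3/8) - 70 = 61/(-251/8) - 70 = 61*(-8/251) - 70 = -488/251 - 70 = -18058/251 ≈ -71.944)
((9/7)*(-9) - l) + (-48 - 1*(-195)) = ((9/7)*(-9) - 1*(-18058/251)) + (-48 - 1*(-195)) = ((9*(⅐))*(-9) + 18058/251) + (-48 + 195) = ((9/7)*(-9) + 18058/251) + 147 = (-81/7 + 18058/251) + 147 = 106075/1757 + 147 = 364354/1757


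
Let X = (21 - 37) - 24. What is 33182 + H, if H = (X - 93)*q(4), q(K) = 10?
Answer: 31852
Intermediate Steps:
X = -40 (X = -16 - 24 = -40)
H = -1330 (H = (-40 - 93)*10 = -133*10 = -1330)
33182 + H = 33182 - 1330 = 31852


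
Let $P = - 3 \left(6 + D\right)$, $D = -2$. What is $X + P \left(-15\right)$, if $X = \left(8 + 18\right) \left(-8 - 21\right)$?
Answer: $-574$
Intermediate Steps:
$X = -754$ ($X = 26 \left(-29\right) = -754$)
$P = -12$ ($P = - 3 \left(6 - 2\right) = \left(-3\right) 4 = -12$)
$X + P \left(-15\right) = -754 - -180 = -754 + 180 = -574$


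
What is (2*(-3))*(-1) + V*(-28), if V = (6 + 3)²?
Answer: -2262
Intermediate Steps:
V = 81 (V = 9² = 81)
(2*(-3))*(-1) + V*(-28) = (2*(-3))*(-1) + 81*(-28) = -6*(-1) - 2268 = 6 - 2268 = -2262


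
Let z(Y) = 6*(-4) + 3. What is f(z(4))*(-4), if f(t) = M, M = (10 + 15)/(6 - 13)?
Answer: 100/7 ≈ 14.286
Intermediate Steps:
M = -25/7 (M = 25/(-7) = 25*(-⅐) = -25/7 ≈ -3.5714)
z(Y) = -21 (z(Y) = -24 + 3 = -21)
f(t) = -25/7
f(z(4))*(-4) = -25/7*(-4) = 100/7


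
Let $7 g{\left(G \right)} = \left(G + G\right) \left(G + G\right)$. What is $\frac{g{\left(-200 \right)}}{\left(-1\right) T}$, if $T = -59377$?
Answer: $\frac{160000}{415639} \approx 0.38495$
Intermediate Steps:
$g{\left(G \right)} = \frac{4 G^{2}}{7}$ ($g{\left(G \right)} = \frac{\left(G + G\right) \left(G + G\right)}{7} = \frac{2 G 2 G}{7} = \frac{4 G^{2}}{7}$)
$\frac{g{\left(-200 \right)}}{\left(-1\right) T} = \frac{\frac{4}{7} \left(-200\right)^{2}}{\left(-1\right) \left(-59377\right)} = \frac{\frac{4}{7} \cdot 40000}{59377} = \frac{160000}{7} \cdot \frac{1}{59377} = \frac{160000}{415639}$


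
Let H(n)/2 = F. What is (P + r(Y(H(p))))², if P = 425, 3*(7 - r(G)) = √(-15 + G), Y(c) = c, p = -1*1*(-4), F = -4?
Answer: (1296 - I*√23)²/9 ≈ 1.8662e+5 - 1381.2*I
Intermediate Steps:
p = 4 (p = -1*(-4) = 4)
H(n) = -8 (H(n) = 2*(-4) = -8)
r(G) = 7 - √(-15 + G)/3
(P + r(Y(H(p))))² = (425 + (7 - √(-15 - 8)/3))² = (425 + (7 - I*√23/3))² = (432 - I*√23/3)²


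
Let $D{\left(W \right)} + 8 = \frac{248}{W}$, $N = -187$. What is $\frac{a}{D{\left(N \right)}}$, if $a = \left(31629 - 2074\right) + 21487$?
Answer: $- \frac{4772427}{872} \approx -5473.0$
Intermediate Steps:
$D{\left(W \right)} = -8 + \frac{248}{W}$
$a = 51042$ ($a = 29555 + 21487 = 51042$)
$\frac{a}{D{\left(N \right)}} = \frac{51042}{-8 + \frac{248}{-187}} = \frac{51042}{-8 + 248 \left(- \frac{1}{187}\right)} = \frac{51042}{-8 - \frac{248}{187}} = \frac{51042}{- \frac{1744}{187}} = 51042 \left(- \frac{187}{1744}\right) = - \frac{4772427}{872}$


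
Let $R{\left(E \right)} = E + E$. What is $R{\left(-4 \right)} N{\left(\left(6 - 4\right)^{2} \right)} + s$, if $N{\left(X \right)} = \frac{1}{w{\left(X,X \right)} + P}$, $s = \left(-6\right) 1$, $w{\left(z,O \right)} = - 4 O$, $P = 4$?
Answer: $- \frac{16}{3} \approx -5.3333$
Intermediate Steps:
$R{\left(E \right)} = 2 E$
$s = -6$
$N{\left(X \right)} = \frac{1}{4 - 4 X}$ ($N{\left(X \right)} = \frac{1}{- 4 X + 4} = \frac{1}{4 - 4 X}$)
$R{\left(-4 \right)} N{\left(\left(6 - 4\right)^{2} \right)} + s = 2 \left(-4\right) \left(- \frac{1}{-4 + 4 \left(6 - 4\right)^{2}}\right) - 6 = - 8 \left(- \frac{1}{-4 + 4 \cdot 2^{2}}\right) - 6 = - 8 \left(- \frac{1}{-4 + 4 \cdot 4}\right) - 6 = - 8 \left(- \frac{1}{-4 + 16}\right) - 6 = - 8 \left(- \frac{1}{12}\right) - 6 = - 8 \left(\left(-1\right) \frac{1}{12}\right) - 6 = \left(-8\right) \left(- \frac{1}{12}\right) - 6 = \frac{2}{3} - 6 = - \frac{16}{3}$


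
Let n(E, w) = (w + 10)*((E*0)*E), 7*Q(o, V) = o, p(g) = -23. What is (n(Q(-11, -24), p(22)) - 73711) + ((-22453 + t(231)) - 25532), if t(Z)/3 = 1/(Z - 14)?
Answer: -26408029/217 ≈ -1.2170e+5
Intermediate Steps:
Q(o, V) = o/7
t(Z) = 3/(-14 + Z) (t(Z) = 3/(Z - 14) = 3/(-14 + Z))
n(E, w) = 0 (n(E, w) = (10 + w)*(0*E) = (10 + w)*0 = 0)
(n(Q(-11, -24), p(22)) - 73711) + ((-22453 + t(231)) - 25532) = (0 - 73711) + ((-22453 + 3/(-14 + 231)) - 25532) = -73711 + ((-22453 + 3/217) - 25532) = -73711 + (-4872298/217 - 25532) = -73711 - 10412742/217 = -26408029/217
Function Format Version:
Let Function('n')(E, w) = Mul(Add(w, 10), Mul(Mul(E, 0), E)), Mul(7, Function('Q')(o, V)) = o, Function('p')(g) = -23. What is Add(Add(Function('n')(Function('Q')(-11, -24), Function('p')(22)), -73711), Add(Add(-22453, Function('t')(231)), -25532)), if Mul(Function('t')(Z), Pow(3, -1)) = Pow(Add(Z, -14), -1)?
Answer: Rational(-26408029, 217) ≈ -1.2170e+5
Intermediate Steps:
Function('Q')(o, V) = Mul(Rational(1, 7), o)
Function('t')(Z) = Mul(3, Pow(Add(-14, Z), -1)) (Function('t')(Z) = Mul(3, Pow(Add(Z, -14), -1)) = Mul(3, Pow(Add(-14, Z), -1)))
Function('n')(E, w) = 0 (Function('n')(E, w) = Mul(Add(10, w), Mul(0, E)) = Mul(Add(10, w), 0) = 0)
Add(Add(Function('n')(Function('Q')(-11, -24), Function('p')(22)), -73711), Add(Add(-22453, Function('t')(231)), -25532)) = Add(Add(0, -73711), Add(Add(-22453, Mul(3, Pow(Add(-14, 231), -1))), -25532)) = Add(-73711, Add(Add(-22453, Mul(3, Pow(217, -1))), -25532)) = Add(-73711, Add(Add(-22453, Mul(3, Rational(1, 217))), -25532)) = Add(-73711, Add(Add(-22453, Rational(3, 217)), -25532)) = Add(-73711, Add(Rational(-4872298, 217), -25532)) = Add(-73711, Rational(-10412742, 217)) = Rational(-26408029, 217)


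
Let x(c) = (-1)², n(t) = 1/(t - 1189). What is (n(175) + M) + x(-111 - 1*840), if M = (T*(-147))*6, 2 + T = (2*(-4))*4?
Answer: 30408845/1014 ≈ 29989.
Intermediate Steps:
T = -34 (T = -2 + (2*(-4))*4 = -2 - 8*4 = -2 - 32 = -34)
n(t) = 1/(-1189 + t)
M = 29988 (M = -34*(-147)*6 = 4998*6 = 29988)
x(c) = 1
(n(175) + M) + x(-111 - 1*840) = (1/(-1189 + 175) + 29988) + 1 = (1/(-1014) + 29988) + 1 = (-1/1014 + 29988) + 1 = 30407831/1014 + 1 = 30408845/1014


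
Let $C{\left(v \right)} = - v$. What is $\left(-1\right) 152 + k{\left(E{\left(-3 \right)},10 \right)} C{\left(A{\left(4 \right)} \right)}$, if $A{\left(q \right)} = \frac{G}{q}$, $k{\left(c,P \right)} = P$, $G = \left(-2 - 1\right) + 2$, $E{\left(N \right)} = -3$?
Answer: $- \frac{299}{2} \approx -149.5$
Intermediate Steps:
$G = -1$ ($G = -3 + 2 = -1$)
$A{\left(q \right)} = - \frac{1}{q}$
$\left(-1\right) 152 + k{\left(E{\left(-3 \right)},10 \right)} C{\left(A{\left(4 \right)} \right)} = \left(-1\right) 152 + 10 \left(- \frac{-1}{4}\right) = -152 + 10 \left(- \frac{-1}{4}\right) = -152 + 10 \left(\left(-1\right) \left(- \frac{1}{4}\right)\right) = -152 + 10 \cdot \frac{1}{4} = -152 + \frac{5}{2} = - \frac{299}{2}$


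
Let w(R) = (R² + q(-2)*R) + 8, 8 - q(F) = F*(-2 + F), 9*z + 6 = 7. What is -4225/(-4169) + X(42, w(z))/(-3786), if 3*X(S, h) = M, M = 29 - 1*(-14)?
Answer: 47808283/47351502 ≈ 1.0096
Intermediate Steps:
M = 43 (M = 29 + 14 = 43)
z = ⅑ (z = -⅔ + (⅑)*7 = -⅔ + 7/9 = ⅑ ≈ 0.11111)
q(F) = 8 - F*(-2 + F)
w(R) = 8 + R² (w(R) = (R² + (8 - 1*(-2)² + 2*(-2))*R) + 8 = (R² + (8 - 1*4 - 4)*R) + 8 = (R² + (8 - 4 - 4)*R) + 8 = (R² + 0*R) + 8 = (R² + 0) + 8 = R² + 8 = 8 + R²)
X(S, h) = 43/3 (X(S, h) = (⅓)*43 = 43/3)
-4225/(-4169) + X(42, w(z))/(-3786) = -4225/(-4169) + (43/3)/(-3786) = -4225*(-1/4169) + (43/3)*(-1/3786) = 4225/4169 - 43/11358 = 47808283/47351502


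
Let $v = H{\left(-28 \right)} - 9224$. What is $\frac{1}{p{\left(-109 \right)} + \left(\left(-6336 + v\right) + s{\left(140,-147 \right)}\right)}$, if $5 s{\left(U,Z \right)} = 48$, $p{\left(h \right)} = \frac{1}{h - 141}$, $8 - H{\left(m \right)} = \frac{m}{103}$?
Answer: $- \frac{25750}{400209903} \approx -6.4341 \cdot 10^{-5}$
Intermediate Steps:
$H{\left(m \right)} = 8 - \frac{m}{103}$
$p{\left(h \right)} = \frac{1}{-141 + h}$
$s{\left(U,Z \right)} = \frac{48}{5}$ ($s{\left(U,Z \right)} = \frac{1}{5} \cdot 48 = \frac{48}{5}$)
$v = - \frac{949220}{103}$ ($v = \left(8 - - \frac{28}{103}\right) - 9224 = \left(8 + \frac{28}{103}\right) - 9224 = \frac{852}{103} - 9224 = - \frac{949220}{103} \approx -9215.7$)
$\frac{1}{p{\left(-109 \right)} + \left(\left(-6336 + v\right) + s{\left(140,-147 \right)}\right)} = \frac{1}{\frac{1}{-141 - 109} + \left(\left(-6336 - \frac{949220}{103}\right) + \frac{48}{5}\right)} = \frac{1}{\frac{1}{-250} + \left(- \frac{1601828}{103} + \frac{48}{5}\right)} = \frac{1}{- \frac{1}{250} - \frac{8004196}{515}} = \frac{1}{- \frac{400209903}{25750}} = - \frac{25750}{400209903}$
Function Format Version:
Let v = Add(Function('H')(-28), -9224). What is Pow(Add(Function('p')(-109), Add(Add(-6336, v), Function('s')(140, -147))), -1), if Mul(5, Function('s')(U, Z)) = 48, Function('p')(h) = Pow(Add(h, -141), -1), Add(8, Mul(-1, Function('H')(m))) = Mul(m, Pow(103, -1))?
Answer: Rational(-25750, 400209903) ≈ -6.4341e-5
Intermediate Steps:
Function('H')(m) = Add(8, Mul(Rational(-1, 103), m)) (Function('H')(m) = Add(8, Mul(-1, Mul(m, Pow(103, -1)))) = Add(8, Mul(-1, Mul(m, Rational(1, 103)))) = Add(8, Mul(-1, Mul(Rational(1, 103), m))) = Add(8, Mul(Rational(-1, 103), m)))
Function('p')(h) = Pow(Add(-141, h), -1)
Function('s')(U, Z) = Rational(48, 5) (Function('s')(U, Z) = Mul(Rational(1, 5), 48) = Rational(48, 5))
v = Rational(-949220, 103) (v = Add(Add(8, Mul(Rational(-1, 103), -28)), -9224) = Add(Add(8, Rational(28, 103)), -9224) = Add(Rational(852, 103), -9224) = Rational(-949220, 103) ≈ -9215.7)
Pow(Add(Function('p')(-109), Add(Add(-6336, v), Function('s')(140, -147))), -1) = Pow(Add(Pow(Add(-141, -109), -1), Add(Add(-6336, Rational(-949220, 103)), Rational(48, 5))), -1) = Pow(Add(Pow(-250, -1), Add(Rational(-1601828, 103), Rational(48, 5))), -1) = Pow(Add(Rational(-1, 250), Rational(-8004196, 515)), -1) = Pow(Rational(-400209903, 25750), -1) = Rational(-25750, 400209903)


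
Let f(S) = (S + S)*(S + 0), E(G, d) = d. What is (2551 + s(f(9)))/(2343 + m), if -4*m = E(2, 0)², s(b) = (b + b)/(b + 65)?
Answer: 579401/531861 ≈ 1.0894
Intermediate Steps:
f(S) = 2*S² (f(S) = (2*S)*S = 2*S²)
s(b) = 2*b/(65 + b) (s(b) = (2*b)/(65 + b) = 2*b/(65 + b))
m = 0 (m = -¼*0² = -¼*0 = 0)
(2551 + s(f(9)))/(2343 + m) = (2551 + 2*(2*9²)/(65 + 2*9²))/(2343 + 0) = (2551 + 2*(2*81)/(65 + 2*81))/2343 = (2551 + 2*162/(65 + 162))*(1/2343) = (2551 + 2*162/227)*(1/2343) = (2551 + 2*162*(1/227))*(1/2343) = (2551 + 324/227)*(1/2343) = (579401/227)*(1/2343) = 579401/531861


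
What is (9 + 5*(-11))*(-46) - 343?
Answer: 1773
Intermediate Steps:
(9 + 5*(-11))*(-46) - 343 = (9 - 55)*(-46) - 343 = -46*(-46) - 343 = 2116 - 343 = 1773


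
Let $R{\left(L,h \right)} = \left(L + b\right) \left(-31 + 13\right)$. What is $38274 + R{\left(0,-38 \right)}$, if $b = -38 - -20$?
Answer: $38598$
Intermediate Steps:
$b = -18$ ($b = -38 + 20 = -18$)
$R{\left(L,h \right)} = 324 - 18 L$ ($R{\left(L,h \right)} = \left(L - 18\right) \left(-31 + 13\right) = \left(-18 + L\right) \left(-18\right) = 324 - 18 L$)
$38274 + R{\left(0,-38 \right)} = 38274 + \left(324 - 0\right) = 38274 + \left(324 + 0\right) = 38274 + 324 = 38598$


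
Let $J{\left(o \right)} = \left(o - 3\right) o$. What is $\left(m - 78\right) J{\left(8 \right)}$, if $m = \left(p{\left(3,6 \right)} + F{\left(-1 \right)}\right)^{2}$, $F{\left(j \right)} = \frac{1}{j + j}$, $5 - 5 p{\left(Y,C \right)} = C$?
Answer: $- \frac{15502}{5} \approx -3100.4$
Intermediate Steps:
$p{\left(Y,C \right)} = 1 - \frac{C}{5}$
$F{\left(j \right)} = \frac{1}{2 j}$
$m = \frac{49}{100}$ ($m = \left(\left(1 - \frac{6}{5}\right) + \frac{1}{2 \left(-1\right)}\right)^{2} = \left(\left(1 - \frac{6}{5}\right) + \frac{1}{2} \left(-1\right)\right)^{2} = \left(- \frac{1}{5} - \frac{1}{2}\right)^{2} = \left(- \frac{7}{10}\right)^{2} = \frac{49}{100} \approx 0.49$)
$J{\left(o \right)} = o \left(-3 + o\right)$ ($J{\left(o \right)} = \left(-3 + o\right) o = o \left(-3 + o\right)$)
$\left(m - 78\right) J{\left(8 \right)} = \left(\frac{49}{100} - 78\right) 8 \left(-3 + 8\right) = - \frac{7751 \cdot 8 \cdot 5}{100} = \left(- \frac{7751}{100}\right) 40 = - \frac{15502}{5}$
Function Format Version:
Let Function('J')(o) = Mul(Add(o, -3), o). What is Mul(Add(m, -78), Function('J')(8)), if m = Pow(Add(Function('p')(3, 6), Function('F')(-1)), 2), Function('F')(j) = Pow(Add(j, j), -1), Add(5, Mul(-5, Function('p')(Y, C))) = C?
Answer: Rational(-15502, 5) ≈ -3100.4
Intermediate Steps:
Function('p')(Y, C) = Add(1, Mul(Rational(-1, 5), C))
Function('F')(j) = Mul(Rational(1, 2), Pow(j, -1)) (Function('F')(j) = Pow(Mul(2, j), -1) = Mul(Rational(1, 2), Pow(j, -1)))
m = Rational(49, 100) (m = Pow(Add(Add(1, Mul(Rational(-1, 5), 6)), Mul(Rational(1, 2), Pow(-1, -1))), 2) = Pow(Add(Add(1, Rational(-6, 5)), Mul(Rational(1, 2), -1)), 2) = Pow(Add(Rational(-1, 5), Rational(-1, 2)), 2) = Pow(Rational(-7, 10), 2) = Rational(49, 100) ≈ 0.49000)
Function('J')(o) = Mul(o, Add(-3, o)) (Function('J')(o) = Mul(Add(-3, o), o) = Mul(o, Add(-3, o)))
Mul(Add(m, -78), Function('J')(8)) = Mul(Add(Rational(49, 100), -78), Mul(8, Add(-3, 8))) = Mul(Rational(-7751, 100), Mul(8, 5)) = Mul(Rational(-7751, 100), 40) = Rational(-15502, 5)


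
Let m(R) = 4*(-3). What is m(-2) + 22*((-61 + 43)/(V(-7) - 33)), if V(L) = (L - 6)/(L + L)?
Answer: 156/449 ≈ 0.34744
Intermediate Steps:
m(R) = -12
V(L) = (-6 + L)/(2*L) (V(L) = (-6 + L)/((2*L)) = (-6 + L)*(1/(2*L)) = (-6 + L)/(2*L))
m(-2) + 22*((-61 + 43)/(V(-7) - 33)) = -12 + 22*((-61 + 43)/((½)*(-6 - 7)/(-7) - 33)) = -12 + 22*(-18/((½)*(-⅐)*(-13) - 33)) = -12 + 22*(-18/(13/14 - 33)) = -12 + 22*(-18/(-449/14)) = -12 + 22*(-18*(-14/449)) = -12 + 22*(252/449) = -12 + 5544/449 = 156/449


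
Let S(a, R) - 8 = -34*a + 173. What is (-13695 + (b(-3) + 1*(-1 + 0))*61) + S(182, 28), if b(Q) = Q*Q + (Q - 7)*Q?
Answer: -17384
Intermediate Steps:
S(a, R) = 181 - 34*a (S(a, R) = 8 + (-34*a + 173) = 8 + (173 - 34*a) = 181 - 34*a)
b(Q) = Q² + Q*(-7 + Q) (b(Q) = Q² + (-7 + Q)*Q = Q² + Q*(-7 + Q))
(-13695 + (b(-3) + 1*(-1 + 0))*61) + S(182, 28) = (-13695 + (-3*(-7 + 2*(-3)) + 1*(-1 + 0))*61) + (181 - 34*182) = (-13695 + (-3*(-7 - 6) + 1*(-1))*61) + (181 - 6188) = (-13695 + (-3*(-13) - 1)*61) - 6007 = (-13695 + (39 - 1)*61) - 6007 = (-13695 + 38*61) - 6007 = (-13695 + 2318) - 6007 = -11377 - 6007 = -17384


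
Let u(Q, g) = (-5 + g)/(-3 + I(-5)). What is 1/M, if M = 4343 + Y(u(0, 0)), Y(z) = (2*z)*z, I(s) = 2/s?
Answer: 289/1256377 ≈ 0.00023003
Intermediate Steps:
u(Q, g) = 25/17 - 5*g/17 (u(Q, g) = (-5 + g)/(-3 + 2/(-5)) = (-5 + g)/(-3 + 2*(-⅕)) = (-5 + g)/(-3 - ⅖) = (-5 + g)/(-17/5) = (-5 + g)*(-5/17) = 25/17 - 5*g/17)
Y(z) = 2*z²
M = 1256377/289 (M = 4343 + 2*(25/17 - 5/17*0)² = 4343 + 2*(25/17 + 0)² = 4343 + 2*(25/17)² = 4343 + 2*(625/289) = 4343 + 1250/289 = 1256377/289 ≈ 4347.3)
1/M = 1/(1256377/289) = 289/1256377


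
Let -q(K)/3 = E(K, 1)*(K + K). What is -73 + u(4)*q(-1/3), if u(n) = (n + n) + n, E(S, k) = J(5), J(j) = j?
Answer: 47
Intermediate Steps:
E(S, k) = 5
u(n) = 3*n (u(n) = 2*n + n = 3*n)
q(K) = -30*K (q(K) = -15*(K + K) = -15*2*K = -30*K)
-73 + u(4)*q(-1/3) = -73 + (3*4)*(-(-30)/3) = -73 + 12*(-(-30)/3) = -73 + 12*(-30*(-⅓)) = -73 + 12*10 = -73 + 120 = 47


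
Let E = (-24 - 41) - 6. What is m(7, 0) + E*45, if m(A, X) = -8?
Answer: -3203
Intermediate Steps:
E = -71 (E = -65 - 6 = -71)
m(7, 0) + E*45 = -8 - 71*45 = -8 - 3195 = -3203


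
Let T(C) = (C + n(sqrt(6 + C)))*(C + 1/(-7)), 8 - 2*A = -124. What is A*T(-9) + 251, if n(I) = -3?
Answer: 52445/7 ≈ 7492.1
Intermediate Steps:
A = 66 (A = 4 - 1/2*(-124) = 4 + 62 = 66)
T(C) = (-3 + C)*(-1/7 + C) (T(C) = (C - 3)*(C + 1/(-7)) = (-3 + C)*(C - 1/7) = (-3 + C)*(-1/7 + C))
A*T(-9) + 251 = 66*(3/7 + (-9)**2 - 22/7*(-9)) + 251 = 66*(3/7 + 81 + 198/7) + 251 = 66*(768/7) + 251 = 50688/7 + 251 = 52445/7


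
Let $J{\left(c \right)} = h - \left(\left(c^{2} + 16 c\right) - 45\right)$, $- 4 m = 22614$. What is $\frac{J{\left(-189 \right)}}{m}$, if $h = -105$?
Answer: $\frac{21838}{3769} \approx 5.7941$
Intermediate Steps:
$m = - \frac{11307}{2}$ ($m = \left(- \frac{1}{4}\right) 22614 = - \frac{11307}{2} \approx -5653.5$)
$J{\left(c \right)} = -60 - c^{2} - 16 c$ ($J{\left(c \right)} = -105 - \left(\left(c^{2} + 16 c\right) - 45\right) = -105 - \left(-45 + c^{2} + 16 c\right) = -60 - c^{2} - 16 c$)
$\frac{J{\left(-189 \right)}}{m} = \frac{-60 - \left(-189\right)^{2} - -3024}{- \frac{11307}{2}} = \left(-60 - 35721 + 3024\right) \left(- \frac{2}{11307}\right) = \left(-32757\right) \left(- \frac{2}{11307}\right) = \frac{21838}{3769}$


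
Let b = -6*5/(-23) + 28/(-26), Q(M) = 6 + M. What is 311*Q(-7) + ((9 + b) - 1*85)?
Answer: -115645/299 ≈ -386.77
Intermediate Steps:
b = 68/299 (b = -30*(-1/23) + 28*(-1/26) = 30/23 - 14/13 = 68/299 ≈ 0.22742)
311*Q(-7) + ((9 + b) - 1*85) = 311*(6 - 7) + ((9 + 68/299) - 1*85) = 311*(-1) + (2759/299 - 85) = -311 - 22656/299 = -115645/299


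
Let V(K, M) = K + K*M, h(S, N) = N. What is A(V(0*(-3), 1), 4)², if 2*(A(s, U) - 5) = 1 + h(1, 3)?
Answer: 49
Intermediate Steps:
A(s, U) = 7 (A(s, U) = 5 + (1 + 3)/2 = 5 + (½)*4 = 5 + 2 = 7)
A(V(0*(-3), 1), 4)² = 7² = 49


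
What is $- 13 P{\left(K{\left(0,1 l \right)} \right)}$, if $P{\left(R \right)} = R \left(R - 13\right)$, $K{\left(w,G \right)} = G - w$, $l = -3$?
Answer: $-624$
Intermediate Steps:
$P{\left(R \right)} = R \left(-13 + R\right)$
$- 13 P{\left(K{\left(0,1 l \right)} \right)} = - 13 \left(1 \left(-3\right) - 0\right) \left(-13 + \left(1 \left(-3\right) - 0\right)\right) = - 13 \left(-3 + 0\right) \left(-13 + \left(-3 + 0\right)\right) = - 13 \left(- 3 \left(-13 - 3\right)\right) = - 13 \left(\left(-3\right) \left(-16\right)\right) = \left(-13\right) 48 = -624$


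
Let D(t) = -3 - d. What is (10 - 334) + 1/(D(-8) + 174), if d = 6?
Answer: -53459/165 ≈ -323.99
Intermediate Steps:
D(t) = -9 (D(t) = -3 - 1*6 = -3 - 6 = -9)
(10 - 334) + 1/(D(-8) + 174) = (10 - 334) + 1/(-9 + 174) = -324 + 1/165 = -53459/165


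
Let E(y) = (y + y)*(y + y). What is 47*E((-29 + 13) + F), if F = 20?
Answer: 3008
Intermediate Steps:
E(y) = 4*y² (E(y) = (2*y)*(2*y) = 4*y²)
47*E((-29 + 13) + F) = 47*(4*((-29 + 13) + 20)²) = 47*(4*(-16 + 20)²) = 47*(4*4²) = 47*(4*16) = 47*64 = 3008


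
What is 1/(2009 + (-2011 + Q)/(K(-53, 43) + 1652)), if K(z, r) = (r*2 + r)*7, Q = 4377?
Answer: 365/733623 ≈ 0.00049753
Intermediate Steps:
K(z, r) = 21*r (K(z, r) = (2*r + r)*7 = (3*r)*7 = 21*r)
1/(2009 + (-2011 + Q)/(K(-53, 43) + 1652)) = 1/(2009 + (-2011 + 4377)/(21*43 + 1652)) = 1/(2009 + 2366/(903 + 1652)) = 1/(2009 + 2366/2555) = 1/(2009 + 2366*(1/2555)) = 1/(2009 + 338/365) = 1/(733623/365) = 365/733623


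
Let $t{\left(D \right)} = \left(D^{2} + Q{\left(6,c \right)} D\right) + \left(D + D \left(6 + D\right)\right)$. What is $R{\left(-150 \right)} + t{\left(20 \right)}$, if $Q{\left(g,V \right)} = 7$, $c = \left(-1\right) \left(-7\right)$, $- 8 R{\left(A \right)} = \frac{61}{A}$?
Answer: $\frac{1296061}{1200} \approx 1080.1$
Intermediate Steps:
$R{\left(A \right)} = - \frac{61}{8 A}$ ($R{\left(A \right)} = - \frac{61 \frac{1}{A}}{8} = - \frac{61}{8 A}$)
$c = 7$
$t{\left(D \right)} = D^{2} + 8 D + D \left(6 + D\right)$ ($t{\left(D \right)} = \left(D^{2} + 7 D\right) + \left(D + D \left(6 + D\right)\right) = D^{2} + 8 D + D \left(6 + D\right)$)
$R{\left(-150 \right)} + t{\left(20 \right)} = - \frac{61}{8 \left(-150\right)} + 2 \cdot 20 \left(7 + 20\right) = \left(- \frac{61}{8}\right) \left(- \frac{1}{150}\right) + 2 \cdot 20 \cdot 27 = \frac{61}{1200} + 1080 = \frac{1296061}{1200}$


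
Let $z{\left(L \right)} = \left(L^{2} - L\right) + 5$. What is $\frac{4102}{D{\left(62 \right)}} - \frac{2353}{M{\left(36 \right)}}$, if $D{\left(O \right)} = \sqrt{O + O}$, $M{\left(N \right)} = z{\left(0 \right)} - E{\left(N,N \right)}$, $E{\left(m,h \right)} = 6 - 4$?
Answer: $- \frac{2353}{3} + \frac{2051 \sqrt{31}}{31} \approx -415.96$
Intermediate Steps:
$E{\left(m,h \right)} = 2$ ($E{\left(m,h \right)} = 6 - 4 = 2$)
$z{\left(L \right)} = 5 + L^{2} - L$
$M{\left(N \right)} = 3$ ($M{\left(N \right)} = \left(5 + 0^{2} - 0\right) - 2 = \left(5 + 0 + 0\right) - 2 = 5 - 2 = 3$)
$D{\left(O \right)} = \sqrt{2} \sqrt{O}$ ($D{\left(O \right)} = \sqrt{2 O} = \sqrt{2} \sqrt{O}$)
$\frac{4102}{D{\left(62 \right)}} - \frac{2353}{M{\left(36 \right)}} = \frac{4102}{\sqrt{2} \sqrt{62}} - \frac{2353}{3} = \frac{4102}{2 \sqrt{31}} - \frac{2353}{3} = 4102 \frac{\sqrt{31}}{62} - \frac{2353}{3} = \frac{2051 \sqrt{31}}{31} - \frac{2353}{3} = - \frac{2353}{3} + \frac{2051 \sqrt{31}}{31}$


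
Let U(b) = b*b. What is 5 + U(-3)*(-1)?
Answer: -4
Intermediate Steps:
U(b) = b²
5 + U(-3)*(-1) = 5 + (-3)²*(-1) = 5 + 9*(-1) = 5 - 9 = -4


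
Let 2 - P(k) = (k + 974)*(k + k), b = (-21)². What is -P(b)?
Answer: 1248028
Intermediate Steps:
b = 441
P(k) = 2 - 2*k*(974 + k) (P(k) = 2 - (k + 974)*(k + k) = 2 - (974 + k)*2*k = 2 - 2*k*(974 + k))
-P(b) = -(2 - 1948*441 - 2*441²) = -(2 - 859068 - 2*194481) = -(2 - 859068 - 388962) = -1*(-1248028) = 1248028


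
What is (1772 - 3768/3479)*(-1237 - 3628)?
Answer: -4281908900/497 ≈ -8.6155e+6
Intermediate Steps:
(1772 - 3768/3479)*(-1237 - 3628) = (1772 - 3768*1/3479)*(-4865) = (1772 - 3768/3479)*(-4865) = (6161020/3479)*(-4865) = -4281908900/497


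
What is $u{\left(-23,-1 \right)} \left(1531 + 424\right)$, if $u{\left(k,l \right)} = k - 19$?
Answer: $-82110$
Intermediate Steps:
$u{\left(k,l \right)} = -19 + k$ ($u{\left(k,l \right)} = k - 19 = -19 + k$)
$u{\left(-23,-1 \right)} \left(1531 + 424\right) = \left(-19 - 23\right) \left(1531 + 424\right) = \left(-42\right) 1955 = -82110$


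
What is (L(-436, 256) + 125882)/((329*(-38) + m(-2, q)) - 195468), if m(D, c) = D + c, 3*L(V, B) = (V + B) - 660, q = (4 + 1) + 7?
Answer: -62801/103980 ≈ -0.60397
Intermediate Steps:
q = 12 (q = 5 + 7 = 12)
L(V, B) = -220 + B/3 + V/3 (L(V, B) = ((V + B) - 660)/3 = ((B + V) - 660)/3 = (-660 + B + V)/3 = -220 + B/3 + V/3)
(L(-436, 256) + 125882)/((329*(-38) + m(-2, q)) - 195468) = ((-220 + (⅓)*256 + (⅓)*(-436)) + 125882)/((329*(-38) + (-2 + 12)) - 195468) = ((-220 + 256/3 - 436/3) + 125882)/((-12502 + 10) - 195468) = (-280 + 125882)/(-12492 - 195468) = 125602/(-207960) = 125602*(-1/207960) = -62801/103980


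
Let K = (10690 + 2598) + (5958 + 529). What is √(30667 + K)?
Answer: √50442 ≈ 224.59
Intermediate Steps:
K = 19775 (K = 13288 + 6487 = 19775)
√(30667 + K) = √(30667 + 19775) = √50442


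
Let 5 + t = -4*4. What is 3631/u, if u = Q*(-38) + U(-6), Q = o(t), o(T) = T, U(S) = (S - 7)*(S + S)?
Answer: 3631/954 ≈ 3.8061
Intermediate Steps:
U(S) = 2*S*(-7 + S) (U(S) = (-7 + S)*(2*S) = 2*S*(-7 + S))
t = -21 (t = -5 - 4*4 = -5 - 16 = -21)
Q = -21
u = 954 (u = -21*(-38) + 2*(-6)*(-7 - 6) = 798 + 2*(-6)*(-13) = 798 + 156 = 954)
3631/u = 3631/954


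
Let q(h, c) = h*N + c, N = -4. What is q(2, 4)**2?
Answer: 16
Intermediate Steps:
q(h, c) = c - 4*h (q(h, c) = h*(-4) + c = -4*h + c = c - 4*h)
q(2, 4)**2 = (4 - 4*2)**2 = (4 - 8)**2 = (-4)**2 = 16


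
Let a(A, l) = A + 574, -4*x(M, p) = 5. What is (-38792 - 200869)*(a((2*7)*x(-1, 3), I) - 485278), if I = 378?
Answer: 232337678823/2 ≈ 1.1617e+11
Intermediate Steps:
x(M, p) = -5/4 (x(M, p) = -¼*5 = -5/4)
a(A, l) = 574 + A
(-38792 - 200869)*(a((2*7)*x(-1, 3), I) - 485278) = (-38792 - 200869)*((574 + (2*7)*(-5/4)) - 485278) = -239661*((574 + 14*(-5/4)) - 485278) = -239661*((574 - 35/2) - 485278) = -239661*(1113/2 - 485278) = -239661*(-969443/2) = 232337678823/2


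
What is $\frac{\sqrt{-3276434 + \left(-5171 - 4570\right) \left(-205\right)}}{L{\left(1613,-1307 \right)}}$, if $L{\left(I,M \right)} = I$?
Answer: $\frac{i \sqrt{1279529}}{1613} \approx 0.70128 i$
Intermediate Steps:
$\frac{\sqrt{-3276434 + \left(-5171 - 4570\right) \left(-205\right)}}{L{\left(1613,-1307 \right)}} = \frac{\sqrt{-3276434 + \left(-5171 - 4570\right) \left(-205\right)}}{1613} = \sqrt{-3276434 - -1996905} \cdot \frac{1}{1613} = \sqrt{-3276434 + 1996905} \cdot \frac{1}{1613} = \sqrt{-1279529} \cdot \frac{1}{1613} = i \sqrt{1279529} \cdot \frac{1}{1613} = \frac{i \sqrt{1279529}}{1613}$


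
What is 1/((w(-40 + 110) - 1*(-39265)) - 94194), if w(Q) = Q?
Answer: -1/54859 ≈ -1.8229e-5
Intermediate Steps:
1/((w(-40 + 110) - 1*(-39265)) - 94194) = 1/(((-40 + 110) - 1*(-39265)) - 94194) = 1/((70 + 39265) - 94194) = 1/(39335 - 94194) = 1/(-54859) = -1/54859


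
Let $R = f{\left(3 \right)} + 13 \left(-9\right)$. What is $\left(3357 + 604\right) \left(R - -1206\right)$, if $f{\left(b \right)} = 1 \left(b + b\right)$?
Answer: $4337295$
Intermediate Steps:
$f{\left(b \right)} = 2 b$ ($f{\left(b \right)} = 1 \cdot 2 b = 2 b$)
$R = -111$ ($R = 2 \cdot 3 + 13 \left(-9\right) = 6 - 117 = -111$)
$\left(3357 + 604\right) \left(R - -1206\right) = \left(3357 + 604\right) \left(-111 - -1206\right) = 3961 \left(-111 + 1206\right) = 3961 \cdot 1095 = 4337295$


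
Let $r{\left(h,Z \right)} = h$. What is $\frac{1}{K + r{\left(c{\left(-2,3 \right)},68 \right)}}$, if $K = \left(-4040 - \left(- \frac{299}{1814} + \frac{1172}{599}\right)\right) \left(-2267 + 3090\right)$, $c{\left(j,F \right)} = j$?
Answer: $- \frac{1086586}{3614416000753} \approx -3.0063 \cdot 10^{-7}$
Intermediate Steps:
$K = - \frac{3614413827581}{1086586}$ ($K = \left(-4040 - \frac{1946907}{1086586}\right) 823 = \left(- \frac{4391754347}{1086586}\right) 823 = - \frac{3614413827581}{1086586} \approx -3.3264 \cdot 10^{6}$)
$\frac{1}{K + r{\left(c{\left(-2,3 \right)},68 \right)}} = \frac{1}{- \frac{3614413827581}{1086586} - 2} = \frac{1}{- \frac{3614416000753}{1086586}} = - \frac{1086586}{3614416000753}$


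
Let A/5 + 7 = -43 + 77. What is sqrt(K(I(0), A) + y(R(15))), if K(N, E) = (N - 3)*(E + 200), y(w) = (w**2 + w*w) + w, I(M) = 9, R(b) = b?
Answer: 15*sqrt(11) ≈ 49.749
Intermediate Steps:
y(w) = w + 2*w**2 (y(w) = (w**2 + w**2) + w = 2*w**2 + w = w + 2*w**2)
A = 135 (A = -35 + 5*(-43 + 77) = -35 + 5*34 = -35 + 170 = 135)
K(N, E) = (-3 + N)*(200 + E)
sqrt(K(I(0), A) + y(R(15))) = sqrt((-600 - 3*135 + 200*9 + 135*9) + 15*(1 + 2*15)) = sqrt((-600 - 405 + 1800 + 1215) + 15*(1 + 30)) = sqrt(2010 + 15*31) = sqrt(2010 + 465) = sqrt(2475) = 15*sqrt(11)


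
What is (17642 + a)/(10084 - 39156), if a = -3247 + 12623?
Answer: -171/184 ≈ -0.92935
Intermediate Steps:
a = 9376
(17642 + a)/(10084 - 39156) = (17642 + 9376)/(10084 - 39156) = 27018/(-29072) = 27018*(-1/29072) = -171/184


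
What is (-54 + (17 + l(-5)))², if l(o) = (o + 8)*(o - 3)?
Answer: 3721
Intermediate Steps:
l(o) = (-3 + o)*(8 + o) (l(o) = (8 + o)*(-3 + o) = (-3 + o)*(8 + o))
(-54 + (17 + l(-5)))² = (-54 + (17 + (-24 + (-5)² + 5*(-5))))² = (-54 + (17 + (-24 + 25 - 25)))² = (-54 + (17 - 24))² = (-54 - 7)² = (-61)² = 3721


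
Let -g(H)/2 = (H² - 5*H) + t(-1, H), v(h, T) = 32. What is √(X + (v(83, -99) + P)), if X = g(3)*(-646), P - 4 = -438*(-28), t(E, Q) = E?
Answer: 2*√814 ≈ 57.061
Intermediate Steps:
P = 12268 (P = 4 - 438*(-28) = 4 + 12264 = 12268)
g(H) = 2 - 2*H² + 10*H (g(H) = -2*((H² - 5*H) - 1) = -2*(-1 + H² - 5*H) = 2 - 2*H² + 10*H)
X = -9044 (X = (2 - 2*3² + 10*3)*(-646) = (2 - 2*9 + 30)*(-646) = (2 - 18 + 30)*(-646) = 14*(-646) = -9044)
√(X + (v(83, -99) + P)) = √(-9044 + (32 + 12268)) = √(-9044 + 12300) = √3256 = 2*√814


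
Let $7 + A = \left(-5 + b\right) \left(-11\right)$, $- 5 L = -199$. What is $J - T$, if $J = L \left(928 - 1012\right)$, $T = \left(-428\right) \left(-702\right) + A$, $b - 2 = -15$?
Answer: $- \frac{1519951}{5} \approx -3.0399 \cdot 10^{5}$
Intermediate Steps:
$L = \frac{199}{5}$ ($L = \left(- \frac{1}{5}\right) \left(-199\right) = \frac{199}{5} \approx 39.8$)
$b = -13$ ($b = 2 - 15 = -13$)
$A = 191$ ($A = -7 + \left(-5 - 13\right) \left(-11\right) = -7 - -198 = -7 + 198 = 191$)
$T = 300647$ ($T = \left(-428\right) \left(-702\right) + 191 = 300456 + 191 = 300647$)
$J = - \frac{16716}{5}$ ($J = \frac{199 \left(928 - 1012\right)}{5} = \frac{199}{5} \left(-84\right) = - \frac{16716}{5} \approx -3343.2$)
$J - T = - \frac{16716}{5} - 300647 = - \frac{1519951}{5}$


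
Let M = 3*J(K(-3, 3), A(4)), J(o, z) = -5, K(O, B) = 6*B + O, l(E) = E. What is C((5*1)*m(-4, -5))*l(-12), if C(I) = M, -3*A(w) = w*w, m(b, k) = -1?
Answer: 180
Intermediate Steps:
A(w) = -w²/3 (A(w) = -w*w/3 = -w²/3)
K(O, B) = O + 6*B
M = -15 (M = 3*(-5) = -15)
C(I) = -15
C((5*1)*m(-4, -5))*l(-12) = -15*(-12) = 180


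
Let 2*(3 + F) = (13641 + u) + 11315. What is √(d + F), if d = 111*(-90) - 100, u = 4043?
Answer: √17626/2 ≈ 66.381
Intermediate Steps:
d = -10090 (d = -9990 - 100 = -10090)
F = 28993/2 (F = -3 + ((13641 + 4043) + 11315)/2 = -3 + (17684 + 11315)/2 = -3 + (½)*28999 = -3 + 28999/2 = 28993/2 ≈ 14497.)
√(d + F) = √(-10090 + 28993/2) = √(8813/2) = √17626/2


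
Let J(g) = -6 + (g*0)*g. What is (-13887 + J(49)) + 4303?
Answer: -9590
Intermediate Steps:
J(g) = -6 (J(g) = -6 + 0*g = -6 + 0 = -6)
(-13887 + J(49)) + 4303 = (-13887 - 6) + 4303 = -13893 + 4303 = -9590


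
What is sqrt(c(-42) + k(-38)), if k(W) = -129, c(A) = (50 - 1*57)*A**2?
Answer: I*sqrt(12477) ≈ 111.7*I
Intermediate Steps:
c(A) = -7*A**2 (c(A) = (50 - 57)*A**2 = -7*A**2)
sqrt(c(-42) + k(-38)) = sqrt(-7*(-42)**2 - 129) = sqrt(-7*1764 - 129) = sqrt(-12348 - 129) = sqrt(-12477) = I*sqrt(12477)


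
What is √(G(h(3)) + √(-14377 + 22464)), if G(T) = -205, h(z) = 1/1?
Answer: √(-205 + √8087) ≈ 10.727*I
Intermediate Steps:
h(z) = 1
√(G(h(3)) + √(-14377 + 22464)) = √(-205 + √(-14377 + 22464)) = √(-205 + √8087)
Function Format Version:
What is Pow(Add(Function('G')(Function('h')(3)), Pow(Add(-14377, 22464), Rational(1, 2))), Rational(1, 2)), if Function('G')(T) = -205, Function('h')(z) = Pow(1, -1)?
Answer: Pow(Add(-205, Pow(8087, Rational(1, 2))), Rational(1, 2)) ≈ Mul(10.727, I)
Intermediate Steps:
Function('h')(z) = 1
Pow(Add(Function('G')(Function('h')(3)), Pow(Add(-14377, 22464), Rational(1, 2))), Rational(1, 2)) = Pow(Add(-205, Pow(Add(-14377, 22464), Rational(1, 2))), Rational(1, 2)) = Pow(Add(-205, Pow(8087, Rational(1, 2))), Rational(1, 2))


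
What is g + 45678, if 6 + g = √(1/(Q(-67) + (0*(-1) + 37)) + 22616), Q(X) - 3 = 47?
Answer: 45672 + √171180591/87 ≈ 45822.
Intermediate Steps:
Q(X) = 50 (Q(X) = 3 + 47 = 50)
g = -6 + √171180591/87 (g = -6 + √(1/(50 + (0*(-1) + 37)) + 22616) = -6 + √(1/(50 + (0 + 37)) + 22616) = -6 + √(1/(50 + 37) + 22616) = -6 + √(1/87 + 22616) = -6 + √(1967593/87) = -6 + √171180591/87 ≈ 144.39)
g + 45678 = (-6 + √171180591/87) + 45678 = 45672 + √171180591/87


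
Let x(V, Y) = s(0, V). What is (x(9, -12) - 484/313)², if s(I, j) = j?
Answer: 5442889/97969 ≈ 55.557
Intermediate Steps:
x(V, Y) = V
(x(9, -12) - 484/313)² = (9 - 484/313)² = (2333/313)² = 5442889/97969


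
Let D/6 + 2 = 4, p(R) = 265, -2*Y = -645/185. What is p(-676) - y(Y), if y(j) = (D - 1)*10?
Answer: 155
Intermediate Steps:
Y = 129/74 (Y = -(-645)/(2*185) = -1/2*(-129/37) = 129/74 ≈ 1.7432)
D = 12 (D = -12 + 6*4 = -12 + 24 = 12)
y(j) = 110 (y(j) = (12 - 1)*10 = 11*10 = 110)
p(-676) - y(Y) = 265 - 1*110 = 265 - 110 = 155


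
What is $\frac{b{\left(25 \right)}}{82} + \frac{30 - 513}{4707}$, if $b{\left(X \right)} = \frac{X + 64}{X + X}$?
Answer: $- \frac{520459}{6432900} \approx -0.080906$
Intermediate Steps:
$b{\left(X \right)} = \frac{64 + X}{2 X}$
$\frac{b{\left(25 \right)}}{82} + \frac{30 - 513}{4707} = \frac{\frac{1}{2} \cdot \frac{1}{25} \left(64 + 25\right)}{82} + \frac{30 - 513}{4707} = \frac{1}{2} \cdot \frac{1}{25} \cdot 89 \cdot \frac{1}{82} + \left(30 - 513\right) \frac{1}{4707} = \frac{89}{50} \cdot \frac{1}{82} - \frac{161}{1569} = \frac{89}{4100} - \frac{161}{1569} = - \frac{520459}{6432900}$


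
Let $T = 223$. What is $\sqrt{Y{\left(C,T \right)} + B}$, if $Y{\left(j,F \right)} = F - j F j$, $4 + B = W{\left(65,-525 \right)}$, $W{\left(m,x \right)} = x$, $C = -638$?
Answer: $i \sqrt{20241891605} \approx 1.4227 \cdot 10^{5} i$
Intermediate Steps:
$B = -529$ ($B = -4 - 525 = -529$)
$Y{\left(j,F \right)} = - F^{2} j^{2}$ ($Y{\left(j,F \right)} = F \left(- F j\right) j = - j F^{2} j = - F^{2} j^{2}$)
$\sqrt{Y{\left(C,T \right)} + B} = \sqrt{- 223^{2} \left(-638\right)^{2} - 529} = \sqrt{\left(-1\right) 49729 \cdot 407044 - 529} = \sqrt{-20241891076 - 529} = \sqrt{-20241891605} = i \sqrt{20241891605}$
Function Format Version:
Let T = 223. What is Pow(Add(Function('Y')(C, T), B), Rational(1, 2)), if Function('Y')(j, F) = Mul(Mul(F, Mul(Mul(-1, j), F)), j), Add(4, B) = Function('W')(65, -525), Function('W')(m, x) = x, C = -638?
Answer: Mul(I, Pow(20241891605, Rational(1, 2))) ≈ Mul(1.4227e+5, I)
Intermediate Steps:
B = -529 (B = Add(-4, -525) = -529)
Function('Y')(j, F) = Mul(-1, Pow(F, 2), Pow(j, 2)) (Function('Y')(j, F) = Mul(Mul(F, Mul(-1, F, j)), j) = Mul(Mul(-1, j, Pow(F, 2)), j) = Mul(-1, Pow(F, 2), Pow(j, 2)))
Pow(Add(Function('Y')(C, T), B), Rational(1, 2)) = Pow(Add(Mul(-1, Pow(223, 2), Pow(-638, 2)), -529), Rational(1, 2)) = Pow(Add(Mul(-1, 49729, 407044), -529), Rational(1, 2)) = Pow(Add(-20241891076, -529), Rational(1, 2)) = Pow(-20241891605, Rational(1, 2)) = Mul(I, Pow(20241891605, Rational(1, 2)))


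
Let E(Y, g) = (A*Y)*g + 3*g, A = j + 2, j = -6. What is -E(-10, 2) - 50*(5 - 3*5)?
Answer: 414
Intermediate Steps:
A = -4 (A = -6 + 2 = -4)
E(Y, g) = 3*g - 4*Y*g (E(Y, g) = (-4*Y)*g + 3*g = -4*Y*g + 3*g = 3*g - 4*Y*g)
-E(-10, 2) - 50*(5 - 3*5) = -2*(3 - 4*(-10)) - 50*(5 - 3*5) = -2*(3 + 40) - 50*(5 - 15) = -2*43 - 50*(-10) = -1*86 + 500 = -86 + 500 = 414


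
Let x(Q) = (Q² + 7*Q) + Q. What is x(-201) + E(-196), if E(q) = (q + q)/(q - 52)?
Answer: 1202632/31 ≈ 38795.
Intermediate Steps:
E(q) = 2*q/(-52 + q) (E(q) = (2*q)/(-52 + q) = 2*q/(-52 + q))
x(Q) = Q² + 8*Q
x(-201) + E(-196) = -201*(8 - 201) + 2*(-196)/(-52 - 196) = -201*(-193) + 2*(-196)/(-248) = 38793 + 2*(-196)*(-1/248) = 38793 + 49/31 = 1202632/31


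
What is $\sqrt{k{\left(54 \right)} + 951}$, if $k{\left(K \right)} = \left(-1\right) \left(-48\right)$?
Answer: $3 \sqrt{111} \approx 31.607$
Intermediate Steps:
$k{\left(K \right)} = 48$
$\sqrt{k{\left(54 \right)} + 951} = \sqrt{48 + 951} = \sqrt{999} = 3 \sqrt{111}$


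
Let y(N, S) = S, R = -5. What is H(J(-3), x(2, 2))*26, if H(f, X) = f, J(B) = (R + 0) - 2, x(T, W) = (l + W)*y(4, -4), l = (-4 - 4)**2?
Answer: -182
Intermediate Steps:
l = 64 (l = (-8)**2 = 64)
x(T, W) = -256 - 4*W (x(T, W) = (64 + W)*(-4) = -256 - 4*W)
J(B) = -7 (J(B) = (-5 + 0) - 2 = -5 - 2 = -7)
H(J(-3), x(2, 2))*26 = -7*26 = -182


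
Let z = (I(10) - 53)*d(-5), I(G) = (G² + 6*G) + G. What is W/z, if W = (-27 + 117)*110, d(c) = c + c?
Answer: -110/13 ≈ -8.4615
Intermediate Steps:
d(c) = 2*c
I(G) = G² + 7*G
W = 9900 (W = 90*110 = 9900)
z = -1170 (z = (10*(7 + 10) - 53)*(2*(-5)) = (10*17 - 53)*(-10) = (170 - 53)*(-10) = 117*(-10) = -1170)
W/z = 9900/(-1170) = 9900*(-1/1170) = -110/13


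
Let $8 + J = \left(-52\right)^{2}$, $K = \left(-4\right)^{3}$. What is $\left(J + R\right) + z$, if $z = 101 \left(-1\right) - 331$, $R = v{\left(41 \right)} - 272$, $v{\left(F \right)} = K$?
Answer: $1928$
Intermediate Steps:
$K = -64$
$J = 2696$ ($J = -8 + \left(-52\right)^{2} = -8 + 2704 = 2696$)
$v{\left(F \right)} = -64$
$R = -336$ ($R = -64 - 272 = -336$)
$z = -432$ ($z = -101 - 331 = -432$)
$\left(J + R\right) + z = \left(2696 - 336\right) - 432 = 2360 - 432 = 1928$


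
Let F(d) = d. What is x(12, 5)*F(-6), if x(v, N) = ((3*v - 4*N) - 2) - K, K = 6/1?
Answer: -48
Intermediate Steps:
K = 6 (K = 6*1 = 6)
x(v, N) = -8 - 4*N + 3*v (x(v, N) = ((3*v - 4*N) - 2) - 1*6 = ((-4*N + 3*v) - 2) - 6 = (-2 - 4*N + 3*v) - 6 = -8 - 4*N + 3*v)
x(12, 5)*F(-6) = (-8 - 4*5 + 3*12)*(-6) = (-8 - 20 + 36)*(-6) = 8*(-6) = -48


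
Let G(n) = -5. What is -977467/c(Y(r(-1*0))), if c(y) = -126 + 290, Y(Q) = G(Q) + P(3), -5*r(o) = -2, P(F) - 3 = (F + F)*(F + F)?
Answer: -977467/164 ≈ -5960.2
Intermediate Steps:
P(F) = 3 + 4*F**2 (P(F) = 3 + (F + F)*(F + F) = 3 + (2*F)*(2*F) = 3 + 4*F**2)
r(o) = 2/5 (r(o) = -1/5*(-2) = 2/5)
Y(Q) = 34 (Y(Q) = -5 + (3 + 4*3**2) = -5 + (3 + 4*9) = -5 + (3 + 36) = -5 + 39 = 34)
c(y) = 164
-977467/c(Y(r(-1*0))) = -977467/164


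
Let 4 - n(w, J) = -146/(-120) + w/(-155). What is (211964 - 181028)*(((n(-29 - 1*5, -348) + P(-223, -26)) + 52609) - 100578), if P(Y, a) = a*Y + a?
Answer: -202325696278/155 ≈ -1.3053e+9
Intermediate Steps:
n(w, J) = 167/60 + w/155 (n(w, J) = 4 - (-146/(-120) + w/(-155)) = 4 - (-146*(-1/120) + w*(-1/155)) = 4 - (73/60 - w/155) = 4 + (-73/60 + w/155) = 167/60 + w/155)
P(Y, a) = a + Y*a (P(Y, a) = Y*a + a = a + Y*a)
(211964 - 181028)*(((n(-29 - 1*5, -348) + P(-223, -26)) + 52609) - 100578) = (211964 - 181028)*((((167/60 + (-29 - 1*5)/155) - 26*(1 - 223)) + 52609) - 100578) = 30936*((((167/60 + (-29 - 5)/155) - 26*(-222)) + 52609) - 100578) = 30936*((((167/60 + (1/155)*(-34)) + 5772) + 52609) - 100578) = 30936*((((167/60 - 34/155) + 5772) + 52609) - 100578) = 30936*(((4769/1860 + 5772) + 52609) - 100578) = 30936*((10740689/1860 + 52609) - 100578) = 30936*(108593429/1860 - 100578) = 30936*(-78481651/1860) = -202325696278/155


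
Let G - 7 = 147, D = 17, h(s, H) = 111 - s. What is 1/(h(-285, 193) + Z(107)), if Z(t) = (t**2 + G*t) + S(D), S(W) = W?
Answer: 1/28340 ≈ 3.5286e-5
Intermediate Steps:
G = 154 (G = 7 + 147 = 154)
Z(t) = 17 + t**2 + 154*t (Z(t) = (t**2 + 154*t) + 17 = 17 + t**2 + 154*t)
1/(h(-285, 193) + Z(107)) = 1/((111 - 1*(-285)) + (17 + 107**2 + 154*107)) = 1/((111 + 285) + (17 + 11449 + 16478)) = 1/(396 + 27944) = 1/28340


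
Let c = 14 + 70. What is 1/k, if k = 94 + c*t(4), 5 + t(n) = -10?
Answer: -1/1166 ≈ -0.00085763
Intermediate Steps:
c = 84
t(n) = -15 (t(n) = -5 - 10 = -15)
k = -1166 (k = 94 + 84*(-15) = 94 - 1260 = -1166)
1/k = 1/(-1166) = -1/1166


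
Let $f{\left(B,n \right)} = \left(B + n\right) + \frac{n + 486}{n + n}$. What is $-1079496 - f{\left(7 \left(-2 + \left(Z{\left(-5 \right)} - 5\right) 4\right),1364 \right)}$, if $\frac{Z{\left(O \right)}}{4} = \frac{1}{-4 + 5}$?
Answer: $- \frac{1474236677}{1364} \approx -1.0808 \cdot 10^{6}$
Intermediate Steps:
$Z{\left(O \right)} = 4$ ($Z{\left(O \right)} = \frac{4}{-4 + 5} = \frac{4}{1} = 4 \cdot 1 = 4$)
$f{\left(B,n \right)} = B + n + \frac{486 + n}{2 n}$ ($f{\left(B,n \right)} = \left(B + n\right) + \frac{486 + n}{2 n} = B + n + \frac{486 + n}{2 n}$)
$-1079496 - f{\left(7 \left(-2 + \left(Z{\left(-5 \right)} - 5\right) 4\right),1364 \right)} = -1079496 - \left(\frac{1}{2} + 7 \left(-2 + \left(4 - 5\right) 4\right) + 1364 + \frac{243}{1364}\right) = -1079496 - \left(\frac{1}{2} + 7 \left(-2 - 4\right) + 1364 + 243 \cdot \frac{1}{1364}\right) = -1079496 - \left(\frac{1}{2} + 7 \left(-2 - 4\right) + 1364 + \frac{243}{1364}\right) = -1079496 - \left(\frac{1}{2} + 7 \left(-6\right) + 1364 + \frac{243}{1364}\right) = -1079496 - \left(\frac{1}{2} - 42 + 1364 + \frac{243}{1364}\right) = -1079496 - \frac{1804133}{1364} = - \frac{1474236677}{1364}$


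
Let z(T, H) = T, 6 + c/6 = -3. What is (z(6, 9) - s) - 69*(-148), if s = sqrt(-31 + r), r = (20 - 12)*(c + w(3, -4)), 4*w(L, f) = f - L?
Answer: 10218 - 3*I*sqrt(53) ≈ 10218.0 - 21.84*I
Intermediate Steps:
c = -54 (c = -36 + 6*(-3) = -36 - 18 = -54)
w(L, f) = -L/4 + f/4 (w(L, f) = (f - L)/4 = -L/4 + f/4)
r = -446 (r = (20 - 12)*(-54 + (-1/4*3 + (1/4)*(-4))) = 8*(-54 + (-3/4 - 1)) = 8*(-54 - 7/4) = 8*(-223/4) = -446)
s = 3*I*sqrt(53) (s = sqrt(-31 - 446) = sqrt(-477) = 3*I*sqrt(53) ≈ 21.84*I)
(z(6, 9) - s) - 69*(-148) = (6 - 3*I*sqrt(53)) - 69*(-148) = (6 - 3*I*sqrt(53)) + 10212 = 10218 - 3*I*sqrt(53)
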